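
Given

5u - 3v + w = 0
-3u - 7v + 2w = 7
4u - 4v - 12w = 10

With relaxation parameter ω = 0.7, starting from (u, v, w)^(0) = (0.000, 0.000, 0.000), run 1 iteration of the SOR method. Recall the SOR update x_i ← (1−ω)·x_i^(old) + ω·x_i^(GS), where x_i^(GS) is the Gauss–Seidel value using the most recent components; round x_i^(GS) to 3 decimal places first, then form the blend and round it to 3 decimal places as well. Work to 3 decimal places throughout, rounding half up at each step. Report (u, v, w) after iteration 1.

Iteration 1:
  u: GS value = (0 - (-3)·0.000 - (1)·0.000) / (5) = 0.000;  u ← (1−ω)·0.000 + ω·0.000 = 0.000
  v: GS value = (7 - (-3)·0.000 - (2)·0.000) / (-7) = -1.000;  v ← (1−ω)·0.000 + ω·-1.000 = -0.700
  w: GS value = (10 - (4)·0.000 - (-4)·-0.700) / (-12) = -0.600;  w ← (1−ω)·0.000 + ω·-0.600 = -0.420

(0.000, -0.700, -0.420)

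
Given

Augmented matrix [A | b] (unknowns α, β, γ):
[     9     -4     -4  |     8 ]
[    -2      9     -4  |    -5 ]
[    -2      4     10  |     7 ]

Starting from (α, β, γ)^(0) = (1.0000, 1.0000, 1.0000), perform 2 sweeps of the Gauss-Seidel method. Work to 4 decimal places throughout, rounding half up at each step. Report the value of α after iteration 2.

Iteration 1:
  α = (8 - (-4)·1.0000 - (-4)·1.0000) / (9) = 1.7778
  β = (-5 - (-2)·1.7778 - (-4)·1.0000) / (9) = 0.2840
  γ = (7 - (-2)·1.7778 - (4)·0.2840) / (10) = 0.9420
Iteration 2:
  α = (8 - (-4)·0.2840 - (-4)·0.9420) / (9) = 1.4338
  β = (-5 - (-2)·1.4338 - (-4)·0.9420) / (9) = 0.1817
  γ = (7 - (-2)·1.4338 - (4)·0.1817) / (10) = 0.9141

1.4338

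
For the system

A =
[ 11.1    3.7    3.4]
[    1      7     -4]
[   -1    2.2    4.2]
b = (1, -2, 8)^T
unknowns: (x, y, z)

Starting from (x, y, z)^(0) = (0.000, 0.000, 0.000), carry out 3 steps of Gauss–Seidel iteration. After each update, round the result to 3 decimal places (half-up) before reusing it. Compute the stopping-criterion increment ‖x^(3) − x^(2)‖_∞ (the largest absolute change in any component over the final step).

0.427

Iteration 1:
  x = (1 - (3.7)·0.000 - (3.4)·0.000) / (11.1) = 0.090
  y = (-2 - (1)·0.090 - (-4)·0.000) / (7) = -0.299
  z = (8 - (-1)·0.090 - (2.2)·-0.299) / (4.2) = 2.083
Iteration 2:
  x = (1 - (3.7)·-0.299 - (3.4)·2.083) / (11.1) = -0.448
  y = (-2 - (1)·-0.448 - (-4)·2.083) / (7) = 0.969
  z = (8 - (-1)·-0.448 - (2.2)·0.969) / (4.2) = 1.291
Iteration 3:
  x = (1 - (3.7)·0.969 - (3.4)·1.291) / (11.1) = -0.628
  y = (-2 - (1)·-0.628 - (-4)·1.291) / (7) = 0.542
  z = (8 - (-1)·-0.628 - (2.2)·0.542) / (4.2) = 1.471
Change: (-0.180, -0.427, 0.180) → max |·| = 0.427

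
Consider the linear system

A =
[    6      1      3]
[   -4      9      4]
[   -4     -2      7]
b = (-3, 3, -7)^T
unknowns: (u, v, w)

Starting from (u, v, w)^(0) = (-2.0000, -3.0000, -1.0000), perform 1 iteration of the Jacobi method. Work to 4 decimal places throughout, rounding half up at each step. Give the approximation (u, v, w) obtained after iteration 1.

Iteration 1:
  u = (-3 - (1)·-3.0000 - (3)·-1.0000) / (6) = 0.5000
  v = (3 - (-4)·-2.0000 - (4)·-1.0000) / (9) = -0.1111
  w = (-7 - (-4)·-2.0000 - (-2)·-3.0000) / (7) = -3.0000

(0.5000, -0.1111, -3.0000)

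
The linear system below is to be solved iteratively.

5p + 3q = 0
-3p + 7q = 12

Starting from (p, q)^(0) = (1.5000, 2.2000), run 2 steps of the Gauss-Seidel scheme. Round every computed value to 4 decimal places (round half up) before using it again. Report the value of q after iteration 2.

Iteration 1:
  p = (0 - (3)·2.2000) / (5) = -1.3200
  q = (12 - (-3)·-1.3200) / (7) = 1.1486
Iteration 2:
  p = (0 - (3)·1.1486) / (5) = -0.6892
  q = (12 - (-3)·-0.6892) / (7) = 1.4189

1.4189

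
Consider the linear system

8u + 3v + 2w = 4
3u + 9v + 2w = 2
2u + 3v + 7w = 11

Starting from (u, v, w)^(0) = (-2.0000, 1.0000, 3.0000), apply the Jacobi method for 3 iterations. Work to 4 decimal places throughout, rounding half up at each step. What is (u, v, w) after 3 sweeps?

(0.0677, -0.1415, 1.5536)

Iteration 1:
  u = (4 - (3)·1.0000 - (2)·3.0000) / (8) = -0.6250
  v = (2 - (3)·-2.0000 - (2)·3.0000) / (9) = 0.2222
  w = (11 - (2)·-2.0000 - (3)·1.0000) / (7) = 1.7143
Iteration 2:
  u = (4 - (3)·0.2222 - (2)·1.7143) / (8) = -0.0119
  v = (2 - (3)·-0.6250 - (2)·1.7143) / (9) = 0.0496
  w = (11 - (2)·-0.6250 - (3)·0.2222) / (7) = 1.6548
Iteration 3:
  u = (4 - (3)·0.0496 - (2)·1.6548) / (8) = 0.0677
  v = (2 - (3)·-0.0119 - (2)·1.6548) / (9) = -0.1415
  w = (11 - (2)·-0.0119 - (3)·0.0496) / (7) = 1.5536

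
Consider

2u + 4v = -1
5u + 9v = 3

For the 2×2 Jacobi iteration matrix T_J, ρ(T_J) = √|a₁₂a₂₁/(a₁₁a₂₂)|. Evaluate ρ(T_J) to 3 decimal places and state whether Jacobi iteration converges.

a₁₂a₂₁/(a₁₁a₂₂) = (4)·(5) / ((2)·(9)) = 1.111111
ρ = √|1.111111| = √1.111111 = 1.054
ρ > 1, so Jacobi diverges

1.054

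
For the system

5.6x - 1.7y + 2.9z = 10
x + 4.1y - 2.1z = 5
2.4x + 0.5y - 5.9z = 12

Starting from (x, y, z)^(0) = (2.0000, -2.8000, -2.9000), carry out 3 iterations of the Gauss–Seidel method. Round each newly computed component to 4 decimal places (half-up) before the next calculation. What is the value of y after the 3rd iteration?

Iteration 1:
  x = (10 - (-1.7)·-2.8000 - (2.9)·-2.9000) / (5.6) = 2.4375
  y = (5 - (1)·2.4375 - (-2.1)·-2.9000) / (4.1) = -0.8604
  z = (12 - (2.4)·2.4375 - (0.5)·-0.8604) / (-5.9) = -1.1153
Iteration 2:
  x = (10 - (-1.7)·-0.8604 - (2.9)·-1.1153) / (5.6) = 2.1021
  y = (5 - (1)·2.1021 - (-2.1)·-1.1153) / (4.1) = 0.1356
  z = (12 - (2.4)·2.1021 - (0.5)·0.1356) / (-5.9) = -1.1673
Iteration 3:
  x = (10 - (-1.7)·0.1356 - (2.9)·-1.1673) / (5.6) = 2.4314
  y = (5 - (1)·2.4314 - (-2.1)·-1.1673) / (4.1) = 0.0286
  z = (12 - (2.4)·2.4314 - (0.5)·0.0286) / (-5.9) = -1.0424

0.0286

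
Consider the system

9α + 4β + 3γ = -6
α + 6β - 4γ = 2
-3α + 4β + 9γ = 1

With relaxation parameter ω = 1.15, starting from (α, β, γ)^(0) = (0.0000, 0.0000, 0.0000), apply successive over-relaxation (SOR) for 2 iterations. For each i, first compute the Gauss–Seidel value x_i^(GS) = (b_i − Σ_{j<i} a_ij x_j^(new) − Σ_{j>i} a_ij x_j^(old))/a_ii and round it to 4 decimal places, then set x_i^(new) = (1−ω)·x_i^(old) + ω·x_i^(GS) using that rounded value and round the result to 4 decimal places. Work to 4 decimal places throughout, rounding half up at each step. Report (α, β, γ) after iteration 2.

Iteration 1:
  α: GS value = (-6 - (4)·0.0000 - (3)·0.0000) / (9) = -0.6667;  α ← (1−ω)·0.0000 + ω·-0.6667 = -0.7667
  β: GS value = (2 - (1)·-0.7667 - (-4)·0.0000) / (6) = 0.4611;  β ← (1−ω)·0.0000 + ω·0.4611 = 0.5303
  γ: GS value = (1 - (-3)·-0.7667 - (4)·0.5303) / (9) = -0.3801;  γ ← (1−ω)·0.0000 + ω·-0.3801 = -0.4371
Iteration 2:
  α: GS value = (-6 - (4)·0.5303 - (3)·-0.4371) / (9) = -0.7567;  α ← (1−ω)·-0.7667 + ω·-0.7567 = -0.7552
  β: GS value = (2 - (1)·-0.7552 - (-4)·-0.4371) / (6) = 0.1678;  β ← (1−ω)·0.5303 + ω·0.1678 = 0.1134
  γ: GS value = (1 - (-3)·-0.7552 - (4)·0.1134) / (9) = -0.1910;  γ ← (1−ω)·-0.4371 + ω·-0.1910 = -0.1541

(-0.7552, 0.1134, -0.1541)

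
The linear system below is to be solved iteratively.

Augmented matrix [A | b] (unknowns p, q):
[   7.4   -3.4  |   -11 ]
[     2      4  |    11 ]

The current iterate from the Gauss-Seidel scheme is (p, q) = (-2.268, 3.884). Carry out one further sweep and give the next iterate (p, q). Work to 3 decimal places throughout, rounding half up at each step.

(0.298, 2.601)

One sweep:
  p = (-11 - (-3.4)·3.884) / (7.4) = 0.298
  q = (11 - (2)·0.298) / (4) = 2.601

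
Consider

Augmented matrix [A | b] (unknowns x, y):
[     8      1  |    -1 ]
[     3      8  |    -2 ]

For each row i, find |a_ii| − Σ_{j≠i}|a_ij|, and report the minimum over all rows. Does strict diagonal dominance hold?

row 1: |8| − (1) = 7
row 2: |8| − (3) = 5
minimum over rows = 5 → strictly diagonally dominant (convergence guaranteed)

5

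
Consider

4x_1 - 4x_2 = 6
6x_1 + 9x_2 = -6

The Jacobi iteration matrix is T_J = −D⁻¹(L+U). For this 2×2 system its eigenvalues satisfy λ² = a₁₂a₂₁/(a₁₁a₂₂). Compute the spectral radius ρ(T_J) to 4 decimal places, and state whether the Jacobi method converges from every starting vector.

0.8165

a₁₂a₂₁/(a₁₁a₂₂) = (-4)·(6) / ((4)·(9)) = -0.666667
ρ = √|-0.666667| = √0.666667 = 0.8165
ρ < 1, so Jacobi converges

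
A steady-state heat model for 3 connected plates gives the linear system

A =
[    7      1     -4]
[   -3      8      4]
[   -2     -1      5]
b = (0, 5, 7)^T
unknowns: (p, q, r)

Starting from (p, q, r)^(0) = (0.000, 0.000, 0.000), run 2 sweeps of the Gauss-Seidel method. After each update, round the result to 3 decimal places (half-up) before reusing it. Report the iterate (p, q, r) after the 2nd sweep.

(0.782, 0.156, 1.744)

Iteration 1:
  p = (0 - (1)·0.000 - (-4)·0.000) / (7) = 0.000
  q = (5 - (-3)·0.000 - (4)·0.000) / (8) = 0.625
  r = (7 - (-2)·0.000 - (-1)·0.625) / (5) = 1.525
Iteration 2:
  p = (0 - (1)·0.625 - (-4)·1.525) / (7) = 0.782
  q = (5 - (-3)·0.782 - (4)·1.525) / (8) = 0.156
  r = (7 - (-2)·0.782 - (-1)·0.156) / (5) = 1.744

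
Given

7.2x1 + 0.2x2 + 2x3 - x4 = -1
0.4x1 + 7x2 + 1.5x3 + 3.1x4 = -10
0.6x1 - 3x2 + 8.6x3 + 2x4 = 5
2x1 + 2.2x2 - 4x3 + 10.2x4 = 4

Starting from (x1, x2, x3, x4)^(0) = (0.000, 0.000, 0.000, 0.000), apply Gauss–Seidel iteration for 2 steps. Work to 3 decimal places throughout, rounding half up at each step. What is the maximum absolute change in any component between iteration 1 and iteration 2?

Iteration 1:
  x1 = (-1 - (0.2)·0.000 - (2)·0.000 - (-1)·0.000) / (7.2) = -0.139
  x2 = (-10 - (0.4)·-0.139 - (1.5)·0.000 - (3.1)·0.000) / (7) = -1.421
  x3 = (5 - (0.6)·-0.139 - (-3)·-1.421 - (2)·0.000) / (8.6) = 0.095
  x4 = (4 - (2)·-0.139 - (2.2)·-1.421 - (-4)·0.095) / (10.2) = 0.763
Iteration 2:
  x1 = (-1 - (0.2)·-1.421 - (2)·0.095 - (-1)·0.763) / (7.2) = -0.020
  x2 = (-10 - (0.4)·-0.020 - (1.5)·0.095 - (3.1)·0.763) / (7) = -1.786
  x3 = (5 - (0.6)·-0.020 - (-3)·-1.786 - (2)·0.763) / (8.6) = -0.218
  x4 = (4 - (2)·-0.020 - (2.2)·-1.786 - (-4)·-0.218) / (10.2) = 0.696
Change: (0.119, -0.365, -0.313, -0.067) → max |·| = 0.365

0.365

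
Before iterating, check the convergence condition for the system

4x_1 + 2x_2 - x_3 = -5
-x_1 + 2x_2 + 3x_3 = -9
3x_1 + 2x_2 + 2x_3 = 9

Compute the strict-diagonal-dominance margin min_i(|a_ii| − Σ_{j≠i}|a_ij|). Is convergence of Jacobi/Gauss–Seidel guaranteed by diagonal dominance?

row 1: |4| − (2+1) = 1
row 2: |2| − (1+3) = -2
row 3: |2| − (3+2) = -3
minimum over rows = -3 → not strictly diagonally dominant

-3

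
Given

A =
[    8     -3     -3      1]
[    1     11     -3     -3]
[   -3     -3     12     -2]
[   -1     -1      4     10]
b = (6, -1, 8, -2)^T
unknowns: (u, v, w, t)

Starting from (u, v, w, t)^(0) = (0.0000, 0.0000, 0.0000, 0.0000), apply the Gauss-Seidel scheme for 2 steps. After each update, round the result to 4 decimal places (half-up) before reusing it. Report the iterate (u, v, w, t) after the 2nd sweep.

(1.0541, -0.0919, 0.8294, -0.4355)

Iteration 1:
  u = (6 - (-3)·0.0000 - (-3)·0.0000 - (1)·0.0000) / (8) = 0.7500
  v = (-1 - (1)·0.7500 - (-3)·0.0000 - (-3)·0.0000) / (11) = -0.1591
  w = (8 - (-3)·0.7500 - (-3)·-0.1591 - (-2)·0.0000) / (12) = 0.8144
  t = (-2 - (-1)·0.7500 - (-1)·-0.1591 - (4)·0.8144) / (10) = -0.4667
Iteration 2:
  u = (6 - (-3)·-0.1591 - (-3)·0.8144 - (1)·-0.4667) / (8) = 1.0541
  v = (-1 - (1)·1.0541 - (-3)·0.8144 - (-3)·-0.4667) / (11) = -0.0919
  w = (8 - (-3)·1.0541 - (-3)·-0.0919 - (-2)·-0.4667) / (12) = 0.8294
  t = (-2 - (-1)·1.0541 - (-1)·-0.0919 - (4)·0.8294) / (10) = -0.4355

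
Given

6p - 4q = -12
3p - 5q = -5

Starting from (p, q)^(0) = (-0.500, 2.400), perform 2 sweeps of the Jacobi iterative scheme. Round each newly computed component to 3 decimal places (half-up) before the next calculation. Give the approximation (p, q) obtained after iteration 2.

Iteration 1:
  p = (-12 - (-4)·2.400) / (6) = -0.400
  q = (-5 - (3)·-0.500) / (-5) = 0.700
Iteration 2:
  p = (-12 - (-4)·0.700) / (6) = -1.533
  q = (-5 - (3)·-0.400) / (-5) = 0.760

(-1.533, 0.760)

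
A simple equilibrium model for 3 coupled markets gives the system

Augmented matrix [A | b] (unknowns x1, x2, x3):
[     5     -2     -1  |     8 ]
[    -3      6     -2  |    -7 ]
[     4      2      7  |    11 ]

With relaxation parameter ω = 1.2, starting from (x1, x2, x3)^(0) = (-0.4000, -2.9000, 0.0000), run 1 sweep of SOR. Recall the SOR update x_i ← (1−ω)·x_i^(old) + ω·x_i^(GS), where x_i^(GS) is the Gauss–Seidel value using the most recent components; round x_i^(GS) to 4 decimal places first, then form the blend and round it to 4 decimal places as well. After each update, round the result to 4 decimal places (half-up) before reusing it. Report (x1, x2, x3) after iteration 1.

Iteration 1:
  x1: GS value = (8 - (-2)·-2.9000 - (-1)·0.0000) / (5) = 0.4400;  x1 ← (1−ω)·-0.4000 + ω·0.4400 = 0.6080
  x2: GS value = (-7 - (-3)·0.6080 - (-2)·0.0000) / (6) = -0.8627;  x2 ← (1−ω)·-2.9000 + ω·-0.8627 = -0.4552
  x3: GS value = (11 - (4)·0.6080 - (2)·-0.4552) / (7) = 1.3541;  x3 ← (1−ω)·0.0000 + ω·1.3541 = 1.6249

(0.6080, -0.4552, 1.6249)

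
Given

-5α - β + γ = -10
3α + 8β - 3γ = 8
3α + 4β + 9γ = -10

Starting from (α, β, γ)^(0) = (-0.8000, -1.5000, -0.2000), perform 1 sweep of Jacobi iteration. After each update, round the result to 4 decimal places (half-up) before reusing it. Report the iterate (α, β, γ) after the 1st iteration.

Iteration 1:
  α = (-10 - (-1)·-1.5000 - (1)·-0.2000) / (-5) = 2.2600
  β = (8 - (3)·-0.8000 - (-3)·-0.2000) / (8) = 1.2250
  γ = (-10 - (3)·-0.8000 - (4)·-1.5000) / (9) = -0.1778

(2.2600, 1.2250, -0.1778)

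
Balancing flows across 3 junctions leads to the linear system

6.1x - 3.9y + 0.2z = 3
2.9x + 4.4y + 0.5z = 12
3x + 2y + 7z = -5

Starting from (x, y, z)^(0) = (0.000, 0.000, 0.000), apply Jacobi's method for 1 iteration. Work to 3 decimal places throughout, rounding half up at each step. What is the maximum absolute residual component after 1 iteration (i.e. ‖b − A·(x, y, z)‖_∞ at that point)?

10.777

Iteration 1:
  x = (3 - (-3.9)·0.000 - (0.2)·0.000) / (6.1) = 0.492
  y = (12 - (2.9)·0.000 - (0.5)·0.000) / (4.4) = 2.727
  z = (-5 - (3)·0.000 - (2)·0.000) / (7) = -0.714
Residual b − A·x = (10.777, -1.069, -6.932); ∞-norm = 10.777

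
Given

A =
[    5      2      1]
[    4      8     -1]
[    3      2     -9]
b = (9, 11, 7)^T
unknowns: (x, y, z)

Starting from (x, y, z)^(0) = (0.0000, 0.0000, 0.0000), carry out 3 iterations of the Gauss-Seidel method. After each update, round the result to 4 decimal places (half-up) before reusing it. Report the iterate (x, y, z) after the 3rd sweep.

Iteration 1:
  x = (9 - (2)·0.0000 - (1)·0.0000) / (5) = 1.8000
  y = (11 - (4)·1.8000 - (-1)·0.0000) / (8) = 0.4750
  z = (7 - (3)·1.8000 - (2)·0.4750) / (-9) = -0.0722
Iteration 2:
  x = (9 - (2)·0.4750 - (1)·-0.0722) / (5) = 1.6244
  y = (11 - (4)·1.6244 - (-1)·-0.0722) / (8) = 0.5538
  z = (7 - (3)·1.6244 - (2)·0.5538) / (-9) = -0.1132
Iteration 3:
  x = (9 - (2)·0.5538 - (1)·-0.1132) / (5) = 1.6011
  y = (11 - (4)·1.6011 - (-1)·-0.1132) / (8) = 0.5603
  z = (7 - (3)·1.6011 - (2)·0.5603) / (-9) = -0.1196

(1.6011, 0.5603, -0.1196)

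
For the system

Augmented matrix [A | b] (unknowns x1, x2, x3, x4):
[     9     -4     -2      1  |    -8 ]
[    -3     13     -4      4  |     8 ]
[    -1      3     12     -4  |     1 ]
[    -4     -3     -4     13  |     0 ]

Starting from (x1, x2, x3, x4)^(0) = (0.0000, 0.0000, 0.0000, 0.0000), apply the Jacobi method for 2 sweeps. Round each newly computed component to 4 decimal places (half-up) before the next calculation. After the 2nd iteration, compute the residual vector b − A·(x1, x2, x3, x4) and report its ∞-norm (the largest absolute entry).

1.0676

Iteration 1:
  x1 = (-8 - (-4)·0.0000 - (-2)·0.0000 - (1)·0.0000) / (9) = -0.8889
  x2 = (8 - (-3)·0.0000 - (-4)·0.0000 - (4)·0.0000) / (13) = 0.6154
  x3 = (1 - (-1)·0.0000 - (3)·0.0000 - (-4)·0.0000) / (12) = 0.0833
  x4 = (0 - (-4)·0.0000 - (-3)·0.0000 - (-4)·0.0000) / (13) = 0.0000
Iteration 2:
  x1 = (-8 - (-4)·0.6154 - (-2)·0.0833 - (1)·0.0000) / (9) = -0.5969
  x2 = (8 - (-3)·-0.8889 - (-4)·0.0833 - (4)·0.0000) / (13) = 0.4359
  x3 = (1 - (-1)·-0.8889 - (3)·0.6154 - (-4)·0.0000) / (12) = -0.1446
  x4 = (0 - (-4)·-0.8889 - (-3)·0.6154 - (-4)·0.0833) / (13) = -0.1059
Residual b − A·x = (-1.0676, 0.3878, 0.4070, -0.2816); ∞-norm = 1.0676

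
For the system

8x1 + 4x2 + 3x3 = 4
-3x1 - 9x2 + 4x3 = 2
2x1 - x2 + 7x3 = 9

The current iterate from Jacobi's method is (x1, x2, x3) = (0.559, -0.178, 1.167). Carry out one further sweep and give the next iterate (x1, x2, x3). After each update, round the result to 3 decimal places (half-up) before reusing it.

(0.151, 0.110, 1.101)

One sweep:
  x1 = (4 - (4)·-0.178 - (3)·1.167) / (8) = 0.151
  x2 = (2 - (-3)·0.559 - (4)·1.167) / (-9) = 0.110
  x3 = (9 - (2)·0.559 - (-1)·-0.178) / (7) = 1.101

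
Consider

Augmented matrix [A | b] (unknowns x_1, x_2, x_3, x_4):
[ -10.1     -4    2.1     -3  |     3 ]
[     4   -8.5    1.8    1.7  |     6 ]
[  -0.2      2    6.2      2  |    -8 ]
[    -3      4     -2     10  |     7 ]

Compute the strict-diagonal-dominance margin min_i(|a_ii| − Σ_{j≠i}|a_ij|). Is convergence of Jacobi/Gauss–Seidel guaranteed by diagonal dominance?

row 1: |-10.1| − (4+2.1+3) = 1
row 2: |-8.5| − (4+1.8+1.7) = 1
row 3: |6.2| − (0.2+2+2) = 2
row 4: |10| − (3+4+2) = 1
minimum over rows = 1 → strictly diagonally dominant (convergence guaranteed)

1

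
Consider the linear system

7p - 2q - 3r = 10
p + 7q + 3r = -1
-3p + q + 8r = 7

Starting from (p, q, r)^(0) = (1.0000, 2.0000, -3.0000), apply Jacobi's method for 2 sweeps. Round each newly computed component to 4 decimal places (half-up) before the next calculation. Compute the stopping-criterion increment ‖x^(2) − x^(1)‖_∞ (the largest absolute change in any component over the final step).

Iteration 1:
  p = (10 - (-2)·2.0000 - (-3)·-3.0000) / (7) = 0.7143
  q = (-1 - (1)·1.0000 - (3)·-3.0000) / (7) = 1.0000
  r = (7 - (-3)·1.0000 - (1)·2.0000) / (8) = 1.0000
Iteration 2:
  p = (10 - (-2)·1.0000 - (-3)·1.0000) / (7) = 2.1429
  q = (-1 - (1)·0.7143 - (3)·1.0000) / (7) = -0.6735
  r = (7 - (-3)·0.7143 - (1)·1.0000) / (8) = 1.0179
Change: (1.4286, -1.6735, 0.0179) → max |·| = 1.6735

1.6735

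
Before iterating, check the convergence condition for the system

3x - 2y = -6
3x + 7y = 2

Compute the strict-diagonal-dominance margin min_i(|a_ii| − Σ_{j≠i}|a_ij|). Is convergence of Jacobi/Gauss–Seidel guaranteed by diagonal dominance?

row 1: |3| − (2) = 1
row 2: |7| − (3) = 4
minimum over rows = 1 → strictly diagonally dominant (convergence guaranteed)

1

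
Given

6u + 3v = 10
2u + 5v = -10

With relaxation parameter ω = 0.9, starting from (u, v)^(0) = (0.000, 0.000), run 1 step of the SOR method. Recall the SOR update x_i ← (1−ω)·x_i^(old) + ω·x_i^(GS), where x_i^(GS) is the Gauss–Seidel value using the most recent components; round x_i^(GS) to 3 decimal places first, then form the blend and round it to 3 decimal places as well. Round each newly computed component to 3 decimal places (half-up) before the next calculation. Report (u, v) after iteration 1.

(1.500, -2.340)

Iteration 1:
  u: GS value = (10 - (3)·0.000) / (6) = 1.667;  u ← (1−ω)·0.000 + ω·1.667 = 1.500
  v: GS value = (-10 - (2)·1.500) / (5) = -2.600;  v ← (1−ω)·0.000 + ω·-2.600 = -2.340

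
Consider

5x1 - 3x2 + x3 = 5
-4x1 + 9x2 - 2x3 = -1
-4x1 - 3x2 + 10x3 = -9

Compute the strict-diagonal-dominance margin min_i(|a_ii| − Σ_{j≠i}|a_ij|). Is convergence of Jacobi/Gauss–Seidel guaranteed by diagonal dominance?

row 1: |5| − (3+1) = 1
row 2: |9| − (4+2) = 3
row 3: |10| − (4+3) = 3
minimum over rows = 1 → strictly diagonally dominant (convergence guaranteed)

1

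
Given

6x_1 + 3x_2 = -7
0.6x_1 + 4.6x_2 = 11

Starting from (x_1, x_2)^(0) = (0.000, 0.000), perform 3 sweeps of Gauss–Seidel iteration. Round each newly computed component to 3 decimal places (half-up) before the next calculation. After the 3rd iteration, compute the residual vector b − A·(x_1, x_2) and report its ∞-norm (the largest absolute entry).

Iteration 1:
  x_1 = (-7 - (3)·0.000) / (6) = -1.167
  x_2 = (11 - (0.6)·-1.167) / (4.6) = 2.544
Iteration 2:
  x_1 = (-7 - (3)·2.544) / (6) = -2.439
  x_2 = (11 - (0.6)·-2.439) / (4.6) = 2.709
Iteration 3:
  x_1 = (-7 - (3)·2.709) / (6) = -2.521
  x_2 = (11 - (0.6)·-2.521) / (4.6) = 2.720
Residual b − A·x = (-0.034, 0.001); ∞-norm = 0.034

0.034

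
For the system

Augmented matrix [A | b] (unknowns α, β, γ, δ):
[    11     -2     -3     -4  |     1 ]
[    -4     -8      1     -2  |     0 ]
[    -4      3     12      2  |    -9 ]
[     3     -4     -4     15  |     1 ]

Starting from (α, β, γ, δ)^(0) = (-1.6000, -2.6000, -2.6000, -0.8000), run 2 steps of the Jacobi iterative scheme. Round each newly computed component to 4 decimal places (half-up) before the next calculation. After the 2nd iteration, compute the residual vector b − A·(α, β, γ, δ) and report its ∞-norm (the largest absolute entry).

7.8737

Iteration 1:
  α = (1 - (-2)·-2.6000 - (-3)·-2.6000 - (-4)·-0.8000) / (11) = -1.3818
  β = (0 - (-4)·-1.6000 - (1)·-2.6000 - (-2)·-0.8000) / (-8) = 0.6750
  γ = (-9 - (-4)·-1.6000 - (3)·-2.6000 - (2)·-0.8000) / (12) = -0.5000
  δ = (1 - (3)·-1.6000 - (-4)·-2.6000 - (-4)·-2.6000) / (15) = -1.0000
Iteration 2:
  α = (1 - (-2)·0.6750 - (-3)·-0.5000 - (-4)·-1.0000) / (11) = -0.2864
  β = (0 - (-4)·-1.3818 - (1)·-0.5000 - (-2)·-1.0000) / (-8) = 0.8784
  γ = (-9 - (-4)·-1.3818 - (3)·0.6750 - (2)·-1.0000) / (12) = -1.2127
  δ = (1 - (3)·-1.3818 - (-4)·0.6750 - (-4)·-0.5000) / (15) = 0.3897
Residual b − A·x = (3.8279, 7.8737, 0.9922, -5.3235); ∞-norm = 7.8737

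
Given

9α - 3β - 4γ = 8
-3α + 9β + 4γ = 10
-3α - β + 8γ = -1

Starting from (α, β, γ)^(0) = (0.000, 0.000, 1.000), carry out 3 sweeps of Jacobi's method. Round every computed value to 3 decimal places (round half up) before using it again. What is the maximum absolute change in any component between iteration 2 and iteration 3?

0.573

Iteration 1:
  α = (8 - (-3)·0.000 - (-4)·1.000) / (9) = 1.333
  β = (10 - (-3)·0.000 - (4)·1.000) / (9) = 0.667
  γ = (-1 - (-3)·0.000 - (-1)·0.000) / (8) = -0.125
Iteration 2:
  α = (8 - (-3)·0.667 - (-4)·-0.125) / (9) = 1.056
  β = (10 - (-3)·1.333 - (4)·-0.125) / (9) = 1.611
  γ = (-1 - (-3)·1.333 - (-1)·0.667) / (8) = 0.458
Iteration 3:
  α = (8 - (-3)·1.611 - (-4)·0.458) / (9) = 1.629
  β = (10 - (-3)·1.056 - (4)·0.458) / (9) = 1.260
  γ = (-1 - (-3)·1.056 - (-1)·1.611) / (8) = 0.472
Change: (0.573, -0.351, 0.014) → max |·| = 0.573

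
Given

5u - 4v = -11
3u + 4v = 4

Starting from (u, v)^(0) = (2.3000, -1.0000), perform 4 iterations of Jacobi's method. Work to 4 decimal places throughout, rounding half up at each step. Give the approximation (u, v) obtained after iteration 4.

Iteration 1:
  u = (-11 - (-4)·-1.0000) / (5) = -3.0000
  v = (4 - (3)·2.3000) / (4) = -0.7250
Iteration 2:
  u = (-11 - (-4)·-0.7250) / (5) = -2.7800
  v = (4 - (3)·-3.0000) / (4) = 3.2500
Iteration 3:
  u = (-11 - (-4)·3.2500) / (5) = 0.4000
  v = (4 - (3)·-2.7800) / (4) = 3.0850
Iteration 4:
  u = (-11 - (-4)·3.0850) / (5) = 0.2680
  v = (4 - (3)·0.4000) / (4) = 0.7000

(0.2680, 0.7000)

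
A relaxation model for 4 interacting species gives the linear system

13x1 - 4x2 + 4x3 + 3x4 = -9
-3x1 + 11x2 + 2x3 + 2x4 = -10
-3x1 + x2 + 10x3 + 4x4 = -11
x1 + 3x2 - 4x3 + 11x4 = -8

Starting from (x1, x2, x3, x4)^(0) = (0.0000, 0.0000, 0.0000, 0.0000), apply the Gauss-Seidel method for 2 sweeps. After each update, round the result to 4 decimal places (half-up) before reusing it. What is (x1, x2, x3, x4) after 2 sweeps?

(-0.4768, -0.6758, -0.8553, -0.8106)

Iteration 1:
  x1 = (-9 - (-4)·0.0000 - (4)·0.0000 - (3)·0.0000) / (13) = -0.6923
  x2 = (-10 - (-3)·-0.6923 - (2)·0.0000 - (2)·0.0000) / (11) = -1.0979
  x3 = (-11 - (-3)·-0.6923 - (1)·-1.0979 - (4)·0.0000) / (10) = -1.1979
  x4 = (-8 - (1)·-0.6923 - (3)·-1.0979 - (-4)·-1.1979) / (11) = -0.8005
Iteration 2:
  x1 = (-9 - (-4)·-1.0979 - (4)·-1.1979 - (3)·-0.8005) / (13) = -0.4768
  x2 = (-10 - (-3)·-0.4768 - (2)·-1.1979 - (2)·-0.8005) / (11) = -0.6758
  x3 = (-11 - (-3)·-0.4768 - (1)·-0.6758 - (4)·-0.8005) / (10) = -0.8553
  x4 = (-8 - (1)·-0.4768 - (3)·-0.6758 - (-4)·-0.8553) / (11) = -0.8106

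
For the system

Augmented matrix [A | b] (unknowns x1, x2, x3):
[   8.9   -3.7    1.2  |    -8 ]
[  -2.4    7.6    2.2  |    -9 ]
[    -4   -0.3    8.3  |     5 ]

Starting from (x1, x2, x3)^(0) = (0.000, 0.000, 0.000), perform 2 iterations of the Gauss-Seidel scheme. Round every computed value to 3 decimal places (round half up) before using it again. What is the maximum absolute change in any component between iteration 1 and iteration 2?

Iteration 1:
  x1 = (-8 - (-3.7)·0.000 - (1.2)·0.000) / (8.9) = -0.899
  x2 = (-9 - (-2.4)·-0.899 - (2.2)·0.000) / (7.6) = -1.468
  x3 = (5 - (-4)·-0.899 - (-0.3)·-1.468) / (8.3) = 0.116
Iteration 2:
  x1 = (-8 - (-3.7)·-1.468 - (1.2)·0.116) / (8.9) = -1.525
  x2 = (-9 - (-2.4)·-1.525 - (2.2)·0.116) / (7.6) = -1.699
  x3 = (5 - (-4)·-1.525 - (-0.3)·-1.699) / (8.3) = -0.194
Change: (-0.626, -0.231, -0.310) → max |·| = 0.626

0.626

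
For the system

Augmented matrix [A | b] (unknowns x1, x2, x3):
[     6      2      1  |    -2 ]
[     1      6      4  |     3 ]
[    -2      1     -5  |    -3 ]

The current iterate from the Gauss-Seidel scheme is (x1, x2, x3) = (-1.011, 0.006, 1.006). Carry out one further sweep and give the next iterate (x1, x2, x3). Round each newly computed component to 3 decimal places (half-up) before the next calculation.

(-0.503, -0.087, 0.784)

One sweep:
  x1 = (-2 - (2)·0.006 - (1)·1.006) / (6) = -0.503
  x2 = (3 - (1)·-0.503 - (4)·1.006) / (6) = -0.087
  x3 = (-3 - (-2)·-0.503 - (1)·-0.087) / (-5) = 0.784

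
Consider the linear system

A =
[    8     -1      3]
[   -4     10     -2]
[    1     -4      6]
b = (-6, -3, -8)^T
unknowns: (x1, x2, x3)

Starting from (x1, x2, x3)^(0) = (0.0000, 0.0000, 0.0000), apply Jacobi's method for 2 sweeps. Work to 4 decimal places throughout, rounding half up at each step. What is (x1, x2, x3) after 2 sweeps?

Iteration 1:
  x1 = (-6 - (-1)·0.0000 - (3)·0.0000) / (8) = -0.7500
  x2 = (-3 - (-4)·0.0000 - (-2)·0.0000) / (10) = -0.3000
  x3 = (-8 - (1)·0.0000 - (-4)·0.0000) / (6) = -1.3333
Iteration 2:
  x1 = (-6 - (-1)·-0.3000 - (3)·-1.3333) / (8) = -0.2875
  x2 = (-3 - (-4)·-0.7500 - (-2)·-1.3333) / (10) = -0.8667
  x3 = (-8 - (1)·-0.7500 - (-4)·-0.3000) / (6) = -1.4083

(-0.2875, -0.8667, -1.4083)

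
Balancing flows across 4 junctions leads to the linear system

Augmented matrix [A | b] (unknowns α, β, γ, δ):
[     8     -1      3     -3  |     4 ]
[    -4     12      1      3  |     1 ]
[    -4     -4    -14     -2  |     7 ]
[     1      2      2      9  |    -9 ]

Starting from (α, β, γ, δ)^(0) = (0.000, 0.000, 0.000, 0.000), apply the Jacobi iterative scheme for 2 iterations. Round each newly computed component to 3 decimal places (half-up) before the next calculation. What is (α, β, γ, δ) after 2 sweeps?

Iteration 1:
  α = (4 - (-1)·0.000 - (3)·0.000 - (-3)·0.000) / (8) = 0.500
  β = (1 - (-4)·0.000 - (1)·0.000 - (3)·0.000) / (12) = 0.083
  γ = (7 - (-4)·0.000 - (-4)·0.000 - (-2)·0.000) / (-14) = -0.500
  δ = (-9 - (1)·0.000 - (2)·0.000 - (2)·0.000) / (9) = -1.000
Iteration 2:
  α = (4 - (-1)·0.083 - (3)·-0.500 - (-3)·-1.000) / (8) = 0.323
  β = (1 - (-4)·0.500 - (1)·-0.500 - (3)·-1.000) / (12) = 0.542
  γ = (7 - (-4)·0.500 - (-4)·0.083 - (-2)·-1.000) / (-14) = -0.524
  δ = (-9 - (1)·0.500 - (2)·0.083 - (2)·-0.500) / (9) = -0.963

(0.323, 0.542, -0.524, -0.963)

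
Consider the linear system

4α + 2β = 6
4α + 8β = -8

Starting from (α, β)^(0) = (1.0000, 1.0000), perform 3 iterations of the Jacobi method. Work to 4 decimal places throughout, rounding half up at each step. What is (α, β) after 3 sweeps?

Iteration 1:
  α = (6 - (2)·1.0000) / (4) = 1.0000
  β = (-8 - (4)·1.0000) / (8) = -1.5000
Iteration 2:
  α = (6 - (2)·-1.5000) / (4) = 2.2500
  β = (-8 - (4)·1.0000) / (8) = -1.5000
Iteration 3:
  α = (6 - (2)·-1.5000) / (4) = 2.2500
  β = (-8 - (4)·2.2500) / (8) = -2.1250

(2.2500, -2.1250)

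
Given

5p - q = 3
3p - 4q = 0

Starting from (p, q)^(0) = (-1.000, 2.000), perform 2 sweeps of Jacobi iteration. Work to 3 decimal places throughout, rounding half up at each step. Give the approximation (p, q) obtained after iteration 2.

Iteration 1:
  p = (3 - (-1)·2.000) / (5) = 1.000
  q = (0 - (3)·-1.000) / (-4) = -0.750
Iteration 2:
  p = (3 - (-1)·-0.750) / (5) = 0.450
  q = (0 - (3)·1.000) / (-4) = 0.750

(0.450, 0.750)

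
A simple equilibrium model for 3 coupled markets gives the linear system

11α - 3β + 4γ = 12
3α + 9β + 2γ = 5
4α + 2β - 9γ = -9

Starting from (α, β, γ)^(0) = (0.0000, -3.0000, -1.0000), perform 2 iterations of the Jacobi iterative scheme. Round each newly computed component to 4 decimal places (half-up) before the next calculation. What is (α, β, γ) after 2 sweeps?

Iteration 1:
  α = (12 - (-3)·-3.0000 - (4)·-1.0000) / (11) = 0.6364
  β = (5 - (3)·0.0000 - (2)·-1.0000) / (9) = 0.7778
  γ = (-9 - (4)·0.0000 - (2)·-3.0000) / (-9) = 0.3333
Iteration 2:
  α = (12 - (-3)·0.7778 - (4)·0.3333) / (11) = 1.1818
  β = (5 - (3)·0.6364 - (2)·0.3333) / (9) = 0.2694
  γ = (-9 - (4)·0.6364 - (2)·0.7778) / (-9) = 1.4557

(1.1818, 0.2694, 1.4557)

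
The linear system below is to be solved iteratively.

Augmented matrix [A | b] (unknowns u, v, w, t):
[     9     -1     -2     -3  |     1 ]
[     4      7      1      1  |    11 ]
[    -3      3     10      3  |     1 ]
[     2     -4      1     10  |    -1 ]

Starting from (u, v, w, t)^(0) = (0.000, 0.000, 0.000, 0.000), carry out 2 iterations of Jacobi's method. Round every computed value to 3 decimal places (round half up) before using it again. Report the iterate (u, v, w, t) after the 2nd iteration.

Iteration 1:
  u = (1 - (-1)·0.000 - (-2)·0.000 - (-3)·0.000) / (9) = 0.111
  v = (11 - (4)·0.000 - (1)·0.000 - (1)·0.000) / (7) = 1.571
  w = (1 - (-3)·0.000 - (3)·0.000 - (3)·0.000) / (10) = 0.100
  t = (-1 - (2)·0.000 - (-4)·0.000 - (1)·0.000) / (10) = -0.100
Iteration 2:
  u = (1 - (-1)·1.571 - (-2)·0.100 - (-3)·-0.100) / (9) = 0.275
  v = (11 - (4)·0.111 - (1)·0.100 - (1)·-0.100) / (7) = 1.508
  w = (1 - (-3)·0.111 - (3)·1.571 - (3)·-0.100) / (10) = -0.308
  t = (-1 - (2)·0.111 - (-4)·1.571 - (1)·0.100) / (10) = 0.496

(0.275, 1.508, -0.308, 0.496)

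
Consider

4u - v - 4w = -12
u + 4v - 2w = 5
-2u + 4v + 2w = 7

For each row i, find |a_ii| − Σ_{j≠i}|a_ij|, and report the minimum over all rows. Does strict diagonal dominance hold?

-4

row 1: |4| − (1+4) = -1
row 2: |4| − (1+2) = 1
row 3: |2| − (2+4) = -4
minimum over rows = -4 → not strictly diagonally dominant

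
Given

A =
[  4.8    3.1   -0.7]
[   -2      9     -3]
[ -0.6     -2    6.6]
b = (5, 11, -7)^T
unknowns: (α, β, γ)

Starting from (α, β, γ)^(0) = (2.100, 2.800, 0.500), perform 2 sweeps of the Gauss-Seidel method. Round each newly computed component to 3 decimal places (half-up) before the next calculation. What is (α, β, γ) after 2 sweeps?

Iteration 1:
  α = (5 - (3.1)·2.800 - (-0.7)·0.500) / (4.8) = -0.694
  β = (11 - (-2)·-0.694 - (-3)·0.500) / (9) = 1.235
  γ = (-7 - (-0.6)·-0.694 - (-2)·1.235) / (6.6) = -0.749
Iteration 2:
  α = (5 - (3.1)·1.235 - (-0.7)·-0.749) / (4.8) = 0.135
  β = (11 - (-2)·0.135 - (-3)·-0.749) / (9) = 1.003
  γ = (-7 - (-0.6)·0.135 - (-2)·1.003) / (6.6) = -0.744

(0.135, 1.003, -0.744)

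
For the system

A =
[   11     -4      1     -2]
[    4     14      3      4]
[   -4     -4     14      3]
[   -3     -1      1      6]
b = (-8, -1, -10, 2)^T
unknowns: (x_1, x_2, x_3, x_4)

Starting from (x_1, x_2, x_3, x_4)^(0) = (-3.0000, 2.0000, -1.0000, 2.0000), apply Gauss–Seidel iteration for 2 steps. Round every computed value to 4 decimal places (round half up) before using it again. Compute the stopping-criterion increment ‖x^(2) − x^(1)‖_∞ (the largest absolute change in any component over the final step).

1.1577

Iteration 1:
  x_1 = (-8 - (-4)·2.0000 - (1)·-1.0000 - (-2)·2.0000) / (11) = 0.4545
  x_2 = (-1 - (4)·0.4545 - (3)·-1.0000 - (4)·2.0000) / (14) = -0.5584
  x_3 = (-10 - (-4)·0.4545 - (-4)·-0.5584 - (3)·2.0000) / (14) = -1.1725
  x_4 = (2 - (-3)·0.4545 - (-1)·-0.5584 - (1)·-1.1725) / (6) = 0.6629
Iteration 2:
  x_1 = (-8 - (-4)·-0.5584 - (1)·-1.1725 - (-2)·0.6629) / (11) = -0.7032
  x_2 = (-1 - (4)·-0.7032 - (3)·-1.1725 - (4)·0.6629) / (14) = 0.1913
  x_3 = (-10 - (-4)·-0.7032 - (-4)·0.1913 - (3)·0.6629) / (14) = -1.0026
  x_4 = (2 - (-3)·-0.7032 - (-1)·0.1913 - (1)·-1.0026) / (6) = 0.1807
Change: (-1.1577, 0.7497, 0.1699, -0.4822) → max |·| = 1.1577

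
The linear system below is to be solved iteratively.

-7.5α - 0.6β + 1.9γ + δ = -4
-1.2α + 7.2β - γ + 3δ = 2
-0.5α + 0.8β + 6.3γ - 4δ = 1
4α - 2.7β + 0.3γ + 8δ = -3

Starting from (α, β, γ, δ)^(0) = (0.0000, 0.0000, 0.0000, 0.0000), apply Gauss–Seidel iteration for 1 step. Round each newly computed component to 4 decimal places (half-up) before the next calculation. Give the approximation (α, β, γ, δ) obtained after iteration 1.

Iteration 1:
  α = (-4 - (-0.6)·0.0000 - (1.9)·0.0000 - (1)·0.0000) / (-7.5) = 0.5333
  β = (2 - (-1.2)·0.5333 - (-1)·0.0000 - (3)·0.0000) / (7.2) = 0.3667
  γ = (1 - (-0.5)·0.5333 - (0.8)·0.3667 - (-4)·0.0000) / (6.3) = 0.1545
  δ = (-3 - (4)·0.5333 - (-2.7)·0.3667 - (0.3)·0.1545) / (8) = -0.5237

(0.5333, 0.3667, 0.1545, -0.5237)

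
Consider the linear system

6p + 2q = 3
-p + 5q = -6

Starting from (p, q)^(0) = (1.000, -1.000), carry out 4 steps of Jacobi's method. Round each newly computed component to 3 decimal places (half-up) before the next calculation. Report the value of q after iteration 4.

Iteration 1:
  p = (3 - (2)·-1.000) / (6) = 0.833
  q = (-6 - (-1)·1.000) / (5) = -1.000
Iteration 2:
  p = (3 - (2)·-1.000) / (6) = 0.833
  q = (-6 - (-1)·0.833) / (5) = -1.033
Iteration 3:
  p = (3 - (2)·-1.033) / (6) = 0.844
  q = (-6 - (-1)·0.833) / (5) = -1.033
Iteration 4:
  p = (3 - (2)·-1.033) / (6) = 0.844
  q = (-6 - (-1)·0.844) / (5) = -1.031

-1.031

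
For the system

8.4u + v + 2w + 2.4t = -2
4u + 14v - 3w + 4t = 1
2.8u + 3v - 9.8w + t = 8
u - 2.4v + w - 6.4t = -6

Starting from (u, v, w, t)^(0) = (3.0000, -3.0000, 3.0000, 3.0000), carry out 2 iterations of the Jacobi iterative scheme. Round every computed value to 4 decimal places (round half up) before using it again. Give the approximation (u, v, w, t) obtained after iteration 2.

Iteration 1:
  u = (-2 - (1)·-3.0000 - (2)·3.0000 - (2.4)·3.0000) / (8.4) = -1.4524
  v = (1 - (4)·3.0000 - (-3)·3.0000 - (4)·3.0000) / (14) = -1.0000
  w = (8 - (2.8)·3.0000 - (3)·-3.0000 - (1)·3.0000) / (-9.8) = -0.5714
  t = (-6 - (1)·3.0000 - (-2.4)·-3.0000 - (1)·3.0000) / (-6.4) = 3.0000
Iteration 2:
  u = (-2 - (1)·-1.0000 - (2)·-0.5714 - (2.4)·3.0000) / (8.4) = -0.8401
  v = (1 - (4)·-1.4524 - (-3)·-0.5714 - (4)·3.0000) / (14) = -0.4932
  w = (8 - (2.8)·-1.4524 - (3)·-1.0000 - (1)·3.0000) / (-9.8) = -1.2313
  t = (-6 - (1)·-1.4524 - (-2.4)·-1.0000 - (1)·-0.5714) / (-6.4) = 0.9963

(-0.8401, -0.4932, -1.2313, 0.9963)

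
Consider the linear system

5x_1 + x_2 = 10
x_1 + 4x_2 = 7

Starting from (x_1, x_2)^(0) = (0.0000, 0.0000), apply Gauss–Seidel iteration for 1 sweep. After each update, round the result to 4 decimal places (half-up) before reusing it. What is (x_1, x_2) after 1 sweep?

(2.0000, 1.2500)

Iteration 1:
  x_1 = (10 - (1)·0.0000) / (5) = 2.0000
  x_2 = (7 - (1)·2.0000) / (4) = 1.2500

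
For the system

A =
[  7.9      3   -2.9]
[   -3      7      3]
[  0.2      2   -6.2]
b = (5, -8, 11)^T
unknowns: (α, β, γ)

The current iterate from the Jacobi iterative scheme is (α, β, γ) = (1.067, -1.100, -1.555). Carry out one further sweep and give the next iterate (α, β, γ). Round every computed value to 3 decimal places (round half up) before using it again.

One sweep:
  α = (5 - (3)·-1.100 - (-2.9)·-1.555) / (7.9) = 0.480
  β = (-8 - (-3)·1.067 - (3)·-1.555) / (7) = -0.019
  γ = (11 - (0.2)·1.067 - (2)·-1.100) / (-6.2) = -2.095

(0.480, -0.019, -2.095)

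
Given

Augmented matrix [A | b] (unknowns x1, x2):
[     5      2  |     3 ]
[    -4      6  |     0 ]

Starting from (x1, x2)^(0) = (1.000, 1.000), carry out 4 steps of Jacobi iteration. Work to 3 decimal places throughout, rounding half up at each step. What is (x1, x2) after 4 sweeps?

(0.511, 0.365)

Iteration 1:
  x1 = (3 - (2)·1.000) / (5) = 0.200
  x2 = (0 - (-4)·1.000) / (6) = 0.667
Iteration 2:
  x1 = (3 - (2)·0.667) / (5) = 0.333
  x2 = (0 - (-4)·0.200) / (6) = 0.133
Iteration 3:
  x1 = (3 - (2)·0.133) / (5) = 0.547
  x2 = (0 - (-4)·0.333) / (6) = 0.222
Iteration 4:
  x1 = (3 - (2)·0.222) / (5) = 0.511
  x2 = (0 - (-4)·0.547) / (6) = 0.365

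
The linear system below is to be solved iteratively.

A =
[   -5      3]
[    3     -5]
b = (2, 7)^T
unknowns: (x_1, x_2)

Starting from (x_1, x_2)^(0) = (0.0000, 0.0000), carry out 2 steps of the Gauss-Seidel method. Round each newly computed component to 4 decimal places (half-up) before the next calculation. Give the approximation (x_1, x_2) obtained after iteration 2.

(-1.3840, -2.2304)

Iteration 1:
  x_1 = (2 - (3)·0.0000) / (-5) = -0.4000
  x_2 = (7 - (3)·-0.4000) / (-5) = -1.6400
Iteration 2:
  x_1 = (2 - (3)·-1.6400) / (-5) = -1.3840
  x_2 = (7 - (3)·-1.3840) / (-5) = -2.2304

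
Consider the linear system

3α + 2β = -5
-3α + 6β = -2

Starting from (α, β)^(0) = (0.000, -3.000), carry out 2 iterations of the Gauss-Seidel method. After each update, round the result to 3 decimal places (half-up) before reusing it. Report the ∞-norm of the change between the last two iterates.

Iteration 1:
  α = (-5 - (2)·-3.000) / (3) = 0.333
  β = (-2 - (-3)·0.333) / (6) = -0.167
Iteration 2:
  α = (-5 - (2)·-0.167) / (3) = -1.555
  β = (-2 - (-3)·-1.555) / (6) = -1.111
Change: (-1.888, -0.944) → max |·| = 1.888

1.888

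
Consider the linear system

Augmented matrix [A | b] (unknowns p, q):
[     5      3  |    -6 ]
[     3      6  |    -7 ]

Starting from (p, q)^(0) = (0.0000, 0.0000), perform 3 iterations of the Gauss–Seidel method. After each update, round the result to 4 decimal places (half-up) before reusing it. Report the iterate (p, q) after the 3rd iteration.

Iteration 1:
  p = (-6 - (3)·0.0000) / (5) = -1.2000
  q = (-7 - (3)·-1.2000) / (6) = -0.5667
Iteration 2:
  p = (-6 - (3)·-0.5667) / (5) = -0.8600
  q = (-7 - (3)·-0.8600) / (6) = -0.7367
Iteration 3:
  p = (-6 - (3)·-0.7367) / (5) = -0.7580
  q = (-7 - (3)·-0.7580) / (6) = -0.7877

(-0.7580, -0.7877)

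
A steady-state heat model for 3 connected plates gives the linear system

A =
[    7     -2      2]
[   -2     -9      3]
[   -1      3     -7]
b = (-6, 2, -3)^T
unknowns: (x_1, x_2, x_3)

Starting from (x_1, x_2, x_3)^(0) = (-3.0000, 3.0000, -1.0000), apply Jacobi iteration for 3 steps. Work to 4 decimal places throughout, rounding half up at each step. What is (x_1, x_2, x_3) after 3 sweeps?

(-0.8591, 0.2424, 0.8176)

Iteration 1:
  x_1 = (-6 - (-2)·3.0000 - (2)·-1.0000) / (7) = 0.2857
  x_2 = (2 - (-2)·-3.0000 - (3)·-1.0000) / (-9) = 0.1111
  x_3 = (-3 - (-1)·-3.0000 - (3)·3.0000) / (-7) = 2.1429
Iteration 2:
  x_1 = (-6 - (-2)·0.1111 - (2)·2.1429) / (7) = -1.4377
  x_2 = (2 - (-2)·0.2857 - (3)·2.1429) / (-9) = 0.4286
  x_3 = (-3 - (-1)·0.2857 - (3)·0.1111) / (-7) = 0.4354
Iteration 3:
  x_1 = (-6 - (-2)·0.4286 - (2)·0.4354) / (7) = -0.8591
  x_2 = (2 - (-2)·-1.4377 - (3)·0.4354) / (-9) = 0.2424
  x_3 = (-3 - (-1)·-1.4377 - (3)·0.4286) / (-7) = 0.8176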